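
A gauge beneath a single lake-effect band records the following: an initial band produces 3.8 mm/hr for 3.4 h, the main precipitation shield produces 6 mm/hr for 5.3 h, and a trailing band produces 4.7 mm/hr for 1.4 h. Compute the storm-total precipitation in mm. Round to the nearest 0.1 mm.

total ≈ 51.3 mm

Total = Σ Rᵢ Δtᵢ = 3.8 × 3.4 + 6 × 5.3 + 4.7 × 1.4
      = 12.92 + 31.8 + 6.58 = 51.3 mm.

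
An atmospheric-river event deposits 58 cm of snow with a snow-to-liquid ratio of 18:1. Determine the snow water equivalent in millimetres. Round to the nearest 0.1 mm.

SWE ≈ 32.2 mm

SWE = snow depth / ratio = 58 cm / 18 = 3.222 cm = 32.2 mm.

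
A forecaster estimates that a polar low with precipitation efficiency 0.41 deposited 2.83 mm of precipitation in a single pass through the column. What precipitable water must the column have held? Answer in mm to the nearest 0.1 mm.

PW = precipitation / ε = 2.83 / 0.41 = 6.9 mm.

PW ≈ 6.9 mm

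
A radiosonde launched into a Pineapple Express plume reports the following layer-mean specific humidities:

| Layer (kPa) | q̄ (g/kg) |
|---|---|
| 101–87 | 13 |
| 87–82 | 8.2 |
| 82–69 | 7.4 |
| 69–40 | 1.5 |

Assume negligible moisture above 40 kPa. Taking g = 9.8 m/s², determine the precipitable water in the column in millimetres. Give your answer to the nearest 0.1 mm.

PW ≈ 37.0 mm

Precipitable water is the column-integrated vapour mass per unit area: PW = (1/g) Σ q̄ Δp, with q in kg/kg and Δp in Pa (1 kg/m² of water = 1 mm).
Layer 101–87 kPa: Δp = 140 hPa = 14000 Pa, q̄ = 0.013 kg/kg → 0.013 × 14000 / 9.8 = 18.57 mm
Layer 87–82 kPa: Δp = 50 hPa = 5000 Pa, q̄ = 0.0082 kg/kg → 0.0082 × 5000 / 9.8 = 4.18 mm
Layer 82–69 kPa: Δp = 130 hPa = 13000 Pa, q̄ = 0.0074 kg/kg → 0.0074 × 13000 / 9.8 = 9.82 mm
Layer 69–40 kPa: Δp = 290 hPa = 29000 Pa, q̄ = 0.0015 kg/kg → 0.0015 × 29000 / 9.8 = 4.44 mm
PW = 18.57 + 4.18 + 9.82 + 4.44 = 37.01 ≈ 37.0 mm.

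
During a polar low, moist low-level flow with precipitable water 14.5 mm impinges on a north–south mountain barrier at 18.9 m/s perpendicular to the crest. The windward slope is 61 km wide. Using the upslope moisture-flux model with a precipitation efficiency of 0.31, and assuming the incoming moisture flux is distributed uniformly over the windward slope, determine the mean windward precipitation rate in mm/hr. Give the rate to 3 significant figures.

Incoming column moisture flux per unit ridge length: F = V × PW = 18.9 × 14.5 = 274.05 mm·m/s.
Spread over the 61 km slope with efficiency ε = 0.31: R = ε·F/W = 0.31 × 274.05 / 61000 m = 1.393e-03 mm/s.
R = 1.393e-03 × 3600 = 5.01 mm/hr.

R ≈ 5.01 mm/hr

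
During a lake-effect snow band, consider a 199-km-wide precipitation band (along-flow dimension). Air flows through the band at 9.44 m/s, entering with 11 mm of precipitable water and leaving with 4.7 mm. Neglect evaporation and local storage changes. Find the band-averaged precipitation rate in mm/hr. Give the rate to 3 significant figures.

R ≈ 1.08 mm/hr

Column moisture flux per unit crosswind length is F = V × PW.
Inflow: F_in = 9.44 × 11 = 103.84 mm·m/s
Outflow: F_out = 9.44 × 4.7 = 44.368 mm·m/s
Steady-state rate R = (F_in − F_out)/L = (103.84 − 44.368) / 199000 m = 2.989e-04 mm/s.
R = 2.989e-04 × 3600 = 1.08 mm/hr.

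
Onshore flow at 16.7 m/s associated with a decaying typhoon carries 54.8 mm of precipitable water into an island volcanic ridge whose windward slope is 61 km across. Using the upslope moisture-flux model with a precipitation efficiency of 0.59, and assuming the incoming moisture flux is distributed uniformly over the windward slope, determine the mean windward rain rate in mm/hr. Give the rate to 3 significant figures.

R ≈ 31.9 mm/hr

Incoming column moisture flux per unit ridge length: F = V × PW = 16.7 × 54.8 = 915.16 mm·m/s.
Spread over the 61 km slope with efficiency ε = 0.59: R = ε·F/W = 0.59 × 915.16 / 61000 m = 8.852e-03 mm/s.
R = 8.852e-03 × 3600 = 31.9 mm/hr.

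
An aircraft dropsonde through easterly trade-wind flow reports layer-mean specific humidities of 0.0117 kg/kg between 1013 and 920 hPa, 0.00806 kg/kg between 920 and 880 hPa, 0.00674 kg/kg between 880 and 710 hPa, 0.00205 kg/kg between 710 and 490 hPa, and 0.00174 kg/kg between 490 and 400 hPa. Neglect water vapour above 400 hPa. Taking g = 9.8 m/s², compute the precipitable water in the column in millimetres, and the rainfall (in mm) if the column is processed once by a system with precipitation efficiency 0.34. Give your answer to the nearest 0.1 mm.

PW ≈ 32.3 mm; rainfall ≈ 11.0 mm

Precipitable water is the column-integrated vapour mass per unit area: PW = (1/g) Σ q̄ Δp, with q in kg/kg and Δp in Pa (1 kg/m² of water = 1 mm).
Layer 1013–920 hPa: Δp = 93 hPa = 9300 Pa, q̄ = 0.0117 kg/kg → 0.0117 × 9300 / 9.8 = 11.10 mm
Layer 920–880 hPa: Δp = 40 hPa = 4000 Pa, q̄ = 0.00806 kg/kg → 0.00806 × 4000 / 9.8 = 3.29 mm
Layer 880–710 hPa: Δp = 170 hPa = 17000 Pa, q̄ = 0.00674 kg/kg → 0.00674 × 17000 / 9.8 = 11.69 mm
Layer 710–490 hPa: Δp = 220 hPa = 22000 Pa, q̄ = 0.00205 kg/kg → 0.00205 × 22000 / 9.8 = 4.60 mm
Layer 490–400 hPa: Δp = 90 hPa = 9000 Pa, q̄ = 0.00174 kg/kg → 0.00174 × 9000 / 9.8 = 1.60 mm
PW = 11.10 + 3.29 + 11.69 + 4.60 + 1.60 = 32.28 ≈ 32.3 mm.
Rainfall = ε × PW = 0.34 × 32.3 = 11.0 mm.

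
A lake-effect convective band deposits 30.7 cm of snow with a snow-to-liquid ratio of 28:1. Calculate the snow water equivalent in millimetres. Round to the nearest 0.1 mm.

SWE ≈ 11.0 mm

SWE = snow depth / ratio = 30.7 cm / 28 = 1.096 cm = 11.0 mm.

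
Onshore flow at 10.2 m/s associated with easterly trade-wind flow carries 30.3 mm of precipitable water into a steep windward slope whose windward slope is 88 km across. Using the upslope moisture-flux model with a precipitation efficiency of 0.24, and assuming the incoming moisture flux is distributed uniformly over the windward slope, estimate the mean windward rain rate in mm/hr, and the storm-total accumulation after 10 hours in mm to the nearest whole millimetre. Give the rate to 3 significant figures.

R ≈ 3.03 mm/hr; total ≈ 30 mm

Incoming column moisture flux per unit ridge length: F = V × PW = 10.2 × 30.3 = 309.06 mm·m/s.
Spread over the 88 km slope with efficiency ε = 0.24: R = ε·F/W = 0.24 × 309.06 / 88000 m = 8.429e-04 mm/s.
R = 8.429e-04 × 3600 = 3.03 mm/hr.
Over 10 h: total = 3.03 × 10 = 30.3 ≈ 30 mm.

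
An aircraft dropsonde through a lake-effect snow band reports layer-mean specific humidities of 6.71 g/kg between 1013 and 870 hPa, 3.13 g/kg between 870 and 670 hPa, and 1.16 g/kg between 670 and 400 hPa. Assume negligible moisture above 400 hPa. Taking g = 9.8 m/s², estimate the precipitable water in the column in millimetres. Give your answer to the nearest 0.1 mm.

PW ≈ 19.4 mm

Precipitable water is the column-integrated vapour mass per unit area: PW = (1/g) Σ q̄ Δp, with q in kg/kg and Δp in Pa (1 kg/m² of water = 1 mm).
Layer 1013–870 hPa: Δp = 143 hPa = 14300 Pa, q̄ = 0.00671 kg/kg → 0.00671 × 14300 / 9.8 = 9.79 mm
Layer 870–670 hPa: Δp = 200 hPa = 20000 Pa, q̄ = 0.00313 kg/kg → 0.00313 × 20000 / 9.8 = 6.39 mm
Layer 670–400 hPa: Δp = 270 hPa = 27000 Pa, q̄ = 0.00116 kg/kg → 0.00116 × 27000 / 9.8 = 3.20 mm
PW = 9.79 + 6.39 + 3.20 = 19.38 ≈ 19.4 mm.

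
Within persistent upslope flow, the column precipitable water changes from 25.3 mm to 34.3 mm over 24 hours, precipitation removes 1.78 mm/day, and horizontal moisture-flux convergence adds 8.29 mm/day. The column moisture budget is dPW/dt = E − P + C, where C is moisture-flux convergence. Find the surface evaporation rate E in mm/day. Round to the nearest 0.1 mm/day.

E ≈ 2.5 mm/day

dPW/dt = (34.3 − 25.3) mm / (24/24 day) = +9.000 mm/day.
E = dPW/dt + P − C = (+9.000) + 1.78 − (8.29) = 2.5 mm/day.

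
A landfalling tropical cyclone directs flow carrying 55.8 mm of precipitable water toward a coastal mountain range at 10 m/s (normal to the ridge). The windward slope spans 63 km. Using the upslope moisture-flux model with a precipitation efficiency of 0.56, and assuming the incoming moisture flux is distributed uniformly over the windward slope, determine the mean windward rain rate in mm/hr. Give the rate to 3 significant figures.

R ≈ 17.9 mm/hr

Incoming column moisture flux per unit ridge length: F = V × PW = 10 × 55.8 = 558 mm·m/s.
Spread over the 63 km slope with efficiency ε = 0.56: R = ε·F/W = 0.56 × 558 / 63000 m = 4.960e-03 mm/s.
R = 4.960e-03 × 3600 = 17.9 mm/hr.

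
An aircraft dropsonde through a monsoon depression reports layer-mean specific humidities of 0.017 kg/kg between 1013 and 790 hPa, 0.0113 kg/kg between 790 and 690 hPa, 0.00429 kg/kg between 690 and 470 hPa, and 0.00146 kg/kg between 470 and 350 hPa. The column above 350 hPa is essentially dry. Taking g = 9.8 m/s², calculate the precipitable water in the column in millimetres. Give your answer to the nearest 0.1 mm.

Precipitable water is the column-integrated vapour mass per unit area: PW = (1/g) Σ q̄ Δp, with q in kg/kg and Δp in Pa (1 kg/m² of water = 1 mm).
Layer 1013–790 hPa: Δp = 223 hPa = 22300 Pa, q̄ = 0.017 kg/kg → 0.017 × 22300 / 9.8 = 38.68 mm
Layer 790–690 hPa: Δp = 100 hPa = 10000 Pa, q̄ = 0.0113 kg/kg → 0.0113 × 10000 / 9.8 = 11.53 mm
Layer 690–470 hPa: Δp = 220 hPa = 22000 Pa, q̄ = 0.00429 kg/kg → 0.00429 × 22000 / 9.8 = 9.63 mm
Layer 470–350 hPa: Δp = 120 hPa = 12000 Pa, q̄ = 0.00146 kg/kg → 0.00146 × 12000 / 9.8 = 1.79 mm
PW = 38.68 + 11.53 + 9.63 + 1.79 = 61.63 ≈ 61.6 mm.

PW ≈ 61.6 mm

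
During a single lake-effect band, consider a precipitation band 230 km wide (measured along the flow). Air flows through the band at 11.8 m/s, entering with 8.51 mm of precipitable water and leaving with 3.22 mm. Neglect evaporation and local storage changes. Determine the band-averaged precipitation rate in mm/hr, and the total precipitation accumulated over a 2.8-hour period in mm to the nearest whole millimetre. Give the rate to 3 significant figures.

R ≈ 0.977 mm/hr; total ≈ 3 mm

Column moisture flux per unit crosswind length is F = V × PW.
Inflow: F_in = 11.8 × 8.51 = 100.418 mm·m/s
Outflow: F_out = 11.8 × 3.22 = 37.996 mm·m/s
Steady-state rate R = (F_in − F_out)/L = (100.418 − 37.996) / 230000 m = 2.714e-04 mm/s.
R = 2.714e-04 × 3600 = 0.977 mm/hr.
Over 2.8 h: total = 0.977 × 2.8 = 2.7356 ≈ 3 mm.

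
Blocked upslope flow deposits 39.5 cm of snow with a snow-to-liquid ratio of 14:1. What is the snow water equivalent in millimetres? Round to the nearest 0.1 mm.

SWE = snow depth / ratio = 39.5 cm / 14 = 2.821 cm = 28.2 mm.

SWE ≈ 28.2 mm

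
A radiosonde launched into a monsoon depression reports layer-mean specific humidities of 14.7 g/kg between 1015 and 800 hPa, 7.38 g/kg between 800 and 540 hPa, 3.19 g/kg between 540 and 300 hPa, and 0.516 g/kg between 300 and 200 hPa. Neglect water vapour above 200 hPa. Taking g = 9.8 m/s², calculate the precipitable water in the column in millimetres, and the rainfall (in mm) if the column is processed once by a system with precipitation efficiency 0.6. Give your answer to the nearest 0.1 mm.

Precipitable water is the column-integrated vapour mass per unit area: PW = (1/g) Σ q̄ Δp, with q in kg/kg and Δp in Pa (1 kg/m² of water = 1 mm).
Layer 1015–800 hPa: Δp = 215 hPa = 21500 Pa, q̄ = 0.0147 kg/kg → 0.0147 × 21500 / 9.8 = 32.25 mm
Layer 800–540 hPa: Δp = 260 hPa = 26000 Pa, q̄ = 0.00738 kg/kg → 0.00738 × 26000 / 9.8 = 19.58 mm
Layer 540–300 hPa: Δp = 240 hPa = 24000 Pa, q̄ = 0.00319 kg/kg → 0.00319 × 24000 / 9.8 = 7.81 mm
Layer 300–200 hPa: Δp = 100 hPa = 10000 Pa, q̄ = 0.000516 kg/kg → 0.000516 × 10000 / 9.8 = 0.53 mm
PW = 32.25 + 19.58 + 7.81 + 0.53 = 60.17 ≈ 60.2 mm.
Rainfall = ε × PW = 0.6 × 60.2 = 36.1 mm.

PW ≈ 60.2 mm; rainfall ≈ 36.1 mm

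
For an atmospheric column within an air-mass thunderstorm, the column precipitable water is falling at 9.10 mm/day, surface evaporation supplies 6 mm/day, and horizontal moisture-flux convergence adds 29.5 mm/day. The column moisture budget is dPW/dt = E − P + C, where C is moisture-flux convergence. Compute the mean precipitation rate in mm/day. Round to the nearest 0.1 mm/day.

P ≈ 44.6 mm/day

dPW/dt = -9.10 mm/day.
P = E + C − dPW/dt = 6 + (29.5) − (-9.10) = 44.6 mm/day.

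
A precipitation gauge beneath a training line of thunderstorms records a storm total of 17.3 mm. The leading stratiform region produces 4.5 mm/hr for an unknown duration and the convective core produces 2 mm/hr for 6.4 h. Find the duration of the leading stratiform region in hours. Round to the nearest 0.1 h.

duration ≈ 1.0 h

Known phases: 2 × 6.4 = 12.8 mm.
Remaining depth = 17.3 − 12.8 = 4.5 mm.
Duration = 4.5 / 4.5 = 1.0 h.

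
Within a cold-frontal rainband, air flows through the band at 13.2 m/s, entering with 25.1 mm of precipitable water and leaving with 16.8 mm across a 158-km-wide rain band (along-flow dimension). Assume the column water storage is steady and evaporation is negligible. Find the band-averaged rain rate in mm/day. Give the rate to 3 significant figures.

Column moisture flux per unit crosswind length is F = V × PW.
Inflow: F_in = 13.2 × 25.1 = 331.32 mm·m/s
Outflow: F_out = 13.2 × 16.8 = 221.76 mm·m/s
Steady-state rate R = (F_in − F_out)/L = (331.32 − 221.76) / 158000 m = 6.934e-04 mm/s.
R = 6.934e-04 × 3600 × 24 = 59.9 mm/day.

R ≈ 59.9 mm/day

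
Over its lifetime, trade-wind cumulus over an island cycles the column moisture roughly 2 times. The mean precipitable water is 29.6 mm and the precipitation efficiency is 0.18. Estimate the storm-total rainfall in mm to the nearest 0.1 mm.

Each cycle deposits ε × PW = 0.18 × 29.6 = 5.328 mm.
Over 2 cycles: 2 × 5.328 = 10.7 mm.

rainfall ≈ 10.7 mm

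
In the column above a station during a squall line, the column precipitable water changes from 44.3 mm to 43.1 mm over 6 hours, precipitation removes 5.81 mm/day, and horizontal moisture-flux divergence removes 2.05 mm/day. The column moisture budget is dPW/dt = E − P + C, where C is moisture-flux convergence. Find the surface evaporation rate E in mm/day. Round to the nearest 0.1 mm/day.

dPW/dt = (43.1 − 44.3) mm / (6/24 day) = -4.800 mm/day.
E = dPW/dt + P − C = (-4.800) + 5.81 − (-2.05) = 3.1 mm/day.

E ≈ 3.1 mm/day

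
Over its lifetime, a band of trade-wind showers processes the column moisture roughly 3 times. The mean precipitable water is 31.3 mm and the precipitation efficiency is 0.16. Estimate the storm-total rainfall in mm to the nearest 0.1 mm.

Each cycle deposits ε × PW = 0.16 × 31.3 = 5.008 mm.
Over 3 cycles: 3 × 5.008 = 15.0 mm.

rainfall ≈ 15.0 mm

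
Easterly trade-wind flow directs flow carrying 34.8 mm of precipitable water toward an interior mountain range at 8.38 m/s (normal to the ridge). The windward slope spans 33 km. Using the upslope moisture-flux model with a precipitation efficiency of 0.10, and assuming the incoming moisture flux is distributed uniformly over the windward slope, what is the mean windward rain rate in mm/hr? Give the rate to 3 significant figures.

R ≈ 3.18 mm/hr

Incoming column moisture flux per unit ridge length: F = V × PW = 8.38 × 34.8 = 291.624 mm·m/s.
Spread over the 33 km slope with efficiency ε = 0.10: R = ε·F/W = 0.10 × 291.624 / 33000 m = 8.837e-04 mm/s.
R = 8.837e-04 × 3600 = 3.18 mm/hr.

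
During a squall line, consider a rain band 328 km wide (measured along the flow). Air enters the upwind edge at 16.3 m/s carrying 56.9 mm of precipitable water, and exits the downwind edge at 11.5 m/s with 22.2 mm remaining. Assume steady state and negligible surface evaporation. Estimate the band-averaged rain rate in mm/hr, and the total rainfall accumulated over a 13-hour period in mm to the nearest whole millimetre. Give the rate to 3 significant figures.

R ≈ 7.38 mm/hr; total ≈ 96 mm

Column moisture flux per unit crosswind length is F = V × PW.
Inflow: F_in = 16.3 × 56.9 = 927.47 mm·m/s
Outflow: F_out = 11.5 × 22.2 = 255.3 mm·m/s
Steady-state rate R = (F_in − F_out)/L = (927.47 − 255.3) / 328000 m = 2.049e-03 mm/s.
R = 2.049e-03 × 3600 = 7.38 mm/hr.
Over 13 h: total = 7.38 × 13 = 95.94 ≈ 96 mm.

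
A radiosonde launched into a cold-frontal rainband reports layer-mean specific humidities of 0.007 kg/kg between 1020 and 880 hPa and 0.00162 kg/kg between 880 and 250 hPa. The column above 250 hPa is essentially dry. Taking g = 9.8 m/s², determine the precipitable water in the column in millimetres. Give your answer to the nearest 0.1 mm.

PW ≈ 20.4 mm

Precipitable water is the column-integrated vapour mass per unit area: PW = (1/g) Σ q̄ Δp, with q in kg/kg and Δp in Pa (1 kg/m² of water = 1 mm).
Layer 1020–880 hPa: Δp = 140 hPa = 14000 Pa, q̄ = 0.007 kg/kg → 0.007 × 14000 / 9.8 = 10.00 mm
Layer 880–250 hPa: Δp = 630 hPa = 63000 Pa, q̄ = 0.00162 kg/kg → 0.00162 × 63000 / 9.8 = 10.41 mm
PW = 10.00 + 10.41 = 20.41 ≈ 20.4 mm.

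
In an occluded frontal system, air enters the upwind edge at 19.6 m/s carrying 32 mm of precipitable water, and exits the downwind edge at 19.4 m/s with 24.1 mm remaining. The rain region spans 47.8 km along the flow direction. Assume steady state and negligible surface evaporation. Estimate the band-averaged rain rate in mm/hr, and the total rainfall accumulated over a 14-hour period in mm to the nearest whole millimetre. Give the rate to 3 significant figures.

R ≈ 12.0 mm/hr; total ≈ 168 mm

Column moisture flux per unit crosswind length is F = V × PW.
Inflow: F_in = 19.6 × 32 = 627.2 mm·m/s
Outflow: F_out = 19.4 × 24.1 = 467.54 mm·m/s
Steady-state rate R = (F_in − F_out)/L = (627.2 − 467.54) / 47800 m = 3.340e-03 mm/s.
R = 3.340e-03 × 3600 = 12.0 mm/hr.
Over 14 h: total = 12.0 × 14 = 168 mm.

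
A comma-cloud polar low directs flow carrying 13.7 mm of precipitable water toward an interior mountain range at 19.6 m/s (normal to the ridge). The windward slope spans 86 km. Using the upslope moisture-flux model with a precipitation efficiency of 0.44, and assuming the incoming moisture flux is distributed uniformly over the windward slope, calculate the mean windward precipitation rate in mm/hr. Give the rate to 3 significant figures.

R ≈ 4.95 mm/hr

Incoming column moisture flux per unit ridge length: F = V × PW = 19.6 × 13.7 = 268.52 mm·m/s.
Spread over the 86 km slope with efficiency ε = 0.44: R = ε·F/W = 0.44 × 268.52 / 86000 m = 1.374e-03 mm/s.
R = 1.374e-03 × 3600 = 4.95 mm/hr.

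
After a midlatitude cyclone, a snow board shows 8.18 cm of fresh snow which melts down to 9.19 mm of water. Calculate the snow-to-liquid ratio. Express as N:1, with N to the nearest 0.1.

ratio ≈ 8.9

Ratio = snow depth / SWE = 81.8 mm / 9.19 mm = 8.9, i.e. 8.9:1.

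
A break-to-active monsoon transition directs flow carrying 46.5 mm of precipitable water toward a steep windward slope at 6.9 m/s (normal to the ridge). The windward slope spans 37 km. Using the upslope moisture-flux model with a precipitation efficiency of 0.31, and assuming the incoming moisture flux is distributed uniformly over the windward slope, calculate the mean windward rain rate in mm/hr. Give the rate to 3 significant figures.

Incoming column moisture flux per unit ridge length: F = V × PW = 6.9 × 46.5 = 320.85 mm·m/s.
Spread over the 37 km slope with efficiency ε = 0.31: R = ε·F/W = 0.31 × 320.85 / 37000 m = 2.688e-03 mm/s.
R = 2.688e-03 × 3600 = 9.68 mm/hr.

R ≈ 9.68 mm/hr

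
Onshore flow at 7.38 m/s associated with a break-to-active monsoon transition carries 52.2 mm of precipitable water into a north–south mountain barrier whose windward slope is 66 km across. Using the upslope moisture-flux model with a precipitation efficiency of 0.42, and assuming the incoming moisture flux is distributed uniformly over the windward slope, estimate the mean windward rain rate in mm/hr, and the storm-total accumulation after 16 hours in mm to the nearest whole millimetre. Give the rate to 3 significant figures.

R ≈ 8.83 mm/hr; total ≈ 141 mm

Incoming column moisture flux per unit ridge length: F = V × PW = 7.38 × 52.2 = 385.236 mm·m/s.
Spread over the 66 km slope with efficiency ε = 0.42: R = ε·F/W = 0.42 × 385.236 / 66000 m = 2.452e-03 mm/s.
R = 2.452e-03 × 3600 = 8.83 mm/hr.
Over 16 h: total = 8.83 × 16 = 141.28 ≈ 141 mm.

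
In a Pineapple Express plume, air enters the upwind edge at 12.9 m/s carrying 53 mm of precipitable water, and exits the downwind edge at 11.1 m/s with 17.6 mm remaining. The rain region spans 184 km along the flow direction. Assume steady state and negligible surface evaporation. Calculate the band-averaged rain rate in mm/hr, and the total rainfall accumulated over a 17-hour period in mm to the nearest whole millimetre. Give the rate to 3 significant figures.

Column moisture flux per unit crosswind length is F = V × PW.
Inflow: F_in = 12.9 × 53 = 683.7 mm·m/s
Outflow: F_out = 11.1 × 17.6 = 195.36 mm·m/s
Steady-state rate R = (F_in − F_out)/L = (683.7 − 195.36) / 184000 m = 2.654e-03 mm/s.
R = 2.654e-03 × 3600 = 9.55 mm/hr.
Over 17 h: total = 9.55 × 17 = 162.35 ≈ 162 mm.

R ≈ 9.55 mm/hr; total ≈ 162 mm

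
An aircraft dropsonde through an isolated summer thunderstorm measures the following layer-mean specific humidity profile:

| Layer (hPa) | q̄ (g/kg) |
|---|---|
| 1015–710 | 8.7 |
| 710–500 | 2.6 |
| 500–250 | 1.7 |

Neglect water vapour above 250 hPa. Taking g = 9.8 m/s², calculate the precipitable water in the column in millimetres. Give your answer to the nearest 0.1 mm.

PW ≈ 37.0 mm

Precipitable water is the column-integrated vapour mass per unit area: PW = (1/g) Σ q̄ Δp, with q in kg/kg and Δp in Pa (1 kg/m² of water = 1 mm).
Layer 1015–710 hPa: Δp = 305 hPa = 30500 Pa, q̄ = 0.0087 kg/kg → 0.0087 × 30500 / 9.8 = 27.08 mm
Layer 710–500 hPa: Δp = 210 hPa = 21000 Pa, q̄ = 0.0026 kg/kg → 0.0026 × 21000 / 9.8 = 5.57 mm
Layer 500–250 hPa: Δp = 250 hPa = 25000 Pa, q̄ = 0.0017 kg/kg → 0.0017 × 25000 / 9.8 = 4.34 mm
PW = 27.08 + 5.57 + 4.34 = 36.99 ≈ 37.0 mm.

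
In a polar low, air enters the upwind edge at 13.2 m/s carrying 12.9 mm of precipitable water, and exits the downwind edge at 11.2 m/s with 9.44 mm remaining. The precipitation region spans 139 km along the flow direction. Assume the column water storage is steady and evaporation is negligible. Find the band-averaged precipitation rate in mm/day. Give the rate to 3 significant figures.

Column moisture flux per unit crosswind length is F = V × PW.
Inflow: F_in = 13.2 × 12.9 = 170.28 mm·m/s
Outflow: F_out = 11.2 × 9.44 = 105.728 mm·m/s
Steady-state rate R = (F_in − F_out)/L = (170.28 − 105.728) / 139000 m = 4.644e-04 mm/s.
R = 4.644e-04 × 3600 × 24 = 40.1 mm/day.

R ≈ 40.1 mm/day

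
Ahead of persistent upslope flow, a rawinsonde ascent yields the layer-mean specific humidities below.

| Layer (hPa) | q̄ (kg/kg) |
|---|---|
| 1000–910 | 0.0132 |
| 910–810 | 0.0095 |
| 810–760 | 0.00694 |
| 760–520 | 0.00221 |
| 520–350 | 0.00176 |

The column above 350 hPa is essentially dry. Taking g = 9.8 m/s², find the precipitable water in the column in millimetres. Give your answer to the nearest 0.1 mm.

Precipitable water is the column-integrated vapour mass per unit area: PW = (1/g) Σ q̄ Δp, with q in kg/kg and Δp in Pa (1 kg/m² of water = 1 mm).
Layer 1000–910 hPa: Δp = 90 hPa = 9000 Pa, q̄ = 0.0132 kg/kg → 0.0132 × 9000 / 9.8 = 12.12 mm
Layer 910–810 hPa: Δp = 100 hPa = 10000 Pa, q̄ = 0.0095 kg/kg → 0.0095 × 10000 / 9.8 = 9.69 mm
Layer 810–760 hPa: Δp = 50 hPa = 5000 Pa, q̄ = 0.00694 kg/kg → 0.00694 × 5000 / 9.8 = 3.54 mm
Layer 760–520 hPa: Δp = 240 hPa = 24000 Pa, q̄ = 0.00221 kg/kg → 0.00221 × 24000 / 9.8 = 5.41 mm
Layer 520–350 hPa: Δp = 170 hPa = 17000 Pa, q̄ = 0.00176 kg/kg → 0.00176 × 17000 / 9.8 = 3.05 mm
PW = 12.12 + 9.69 + 3.54 + 5.41 + 3.05 = 33.81 ≈ 33.8 mm.

PW ≈ 33.8 mm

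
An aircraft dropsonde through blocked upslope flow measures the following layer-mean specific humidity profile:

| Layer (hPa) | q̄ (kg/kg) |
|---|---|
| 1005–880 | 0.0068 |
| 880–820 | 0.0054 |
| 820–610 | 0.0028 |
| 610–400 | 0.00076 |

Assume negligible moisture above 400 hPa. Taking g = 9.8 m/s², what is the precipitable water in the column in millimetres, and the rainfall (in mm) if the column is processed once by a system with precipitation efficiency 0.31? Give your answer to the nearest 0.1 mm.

Precipitable water is the column-integrated vapour mass per unit area: PW = (1/g) Σ q̄ Δp, with q in kg/kg and Δp in Pa (1 kg/m² of water = 1 mm).
Layer 1005–880 hPa: Δp = 125 hPa = 12500 Pa, q̄ = 0.0068 kg/kg → 0.0068 × 12500 / 9.8 = 8.67 mm
Layer 880–820 hPa: Δp = 60 hPa = 6000 Pa, q̄ = 0.0054 kg/kg → 0.0054 × 6000 / 9.8 = 3.31 mm
Layer 820–610 hPa: Δp = 210 hPa = 21000 Pa, q̄ = 0.0028 kg/kg → 0.0028 × 21000 / 9.8 = 6.00 mm
Layer 610–400 hPa: Δp = 210 hPa = 21000 Pa, q̄ = 0.00076 kg/kg → 0.00076 × 21000 / 9.8 = 1.63 mm
PW = 8.67 + 3.31 + 6.00 + 1.63 = 19.61 ≈ 19.6 mm.
Rainfall = ε × PW = 0.31 × 19.6 = 6.1 mm.

PW ≈ 19.6 mm; rainfall ≈ 6.1 mm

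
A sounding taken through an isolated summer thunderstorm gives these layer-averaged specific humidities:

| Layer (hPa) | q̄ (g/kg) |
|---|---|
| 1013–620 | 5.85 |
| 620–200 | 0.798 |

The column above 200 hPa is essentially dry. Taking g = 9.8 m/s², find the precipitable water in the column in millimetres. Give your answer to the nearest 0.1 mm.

PW ≈ 26.9 mm

Precipitable water is the column-integrated vapour mass per unit area: PW = (1/g) Σ q̄ Δp, with q in kg/kg and Δp in Pa (1 kg/m² of water = 1 mm).
Layer 1013–620 hPa: Δp = 393 hPa = 39300 Pa, q̄ = 0.00585 kg/kg → 0.00585 × 39300 / 9.8 = 23.46 mm
Layer 620–200 hPa: Δp = 420 hPa = 42000 Pa, q̄ = 0.000798 kg/kg → 0.000798 × 42000 / 9.8 = 3.42 mm
PW = 23.46 + 3.42 = 26.88 ≈ 26.9 mm.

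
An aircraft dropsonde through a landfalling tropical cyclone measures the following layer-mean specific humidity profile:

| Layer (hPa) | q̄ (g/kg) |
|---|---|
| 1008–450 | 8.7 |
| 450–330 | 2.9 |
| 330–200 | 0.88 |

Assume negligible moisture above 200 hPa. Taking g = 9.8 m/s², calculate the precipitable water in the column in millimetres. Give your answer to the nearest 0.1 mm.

Precipitable water is the column-integrated vapour mass per unit area: PW = (1/g) Σ q̄ Δp, with q in kg/kg and Δp in Pa (1 kg/m² of water = 1 mm).
Layer 1008–450 hPa: Δp = 558 hPa = 55800 Pa, q̄ = 0.0087 kg/kg → 0.0087 × 55800 / 9.8 = 49.54 mm
Layer 450–330 hPa: Δp = 120 hPa = 12000 Pa, q̄ = 0.0029 kg/kg → 0.0029 × 12000 / 9.8 = 3.55 mm
Layer 330–200 hPa: Δp = 130 hPa = 13000 Pa, q̄ = 0.00088 kg/kg → 0.00088 × 13000 / 9.8 = 1.17 mm
PW = 49.54 + 3.55 + 1.17 = 54.26 ≈ 54.3 mm.

PW ≈ 54.3 mm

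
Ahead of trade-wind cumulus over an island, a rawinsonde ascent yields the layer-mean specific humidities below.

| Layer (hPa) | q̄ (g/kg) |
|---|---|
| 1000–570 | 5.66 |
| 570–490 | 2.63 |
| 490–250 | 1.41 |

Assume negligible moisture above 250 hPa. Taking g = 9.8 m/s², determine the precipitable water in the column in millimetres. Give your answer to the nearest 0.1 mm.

PW ≈ 30.4 mm

Precipitable water is the column-integrated vapour mass per unit area: PW = (1/g) Σ q̄ Δp, with q in kg/kg and Δp in Pa (1 kg/m² of water = 1 mm).
Layer 1000–570 hPa: Δp = 430 hPa = 43000 Pa, q̄ = 0.00566 kg/kg → 0.00566 × 43000 / 9.8 = 24.83 mm
Layer 570–490 hPa: Δp = 80 hPa = 8000 Pa, q̄ = 0.00263 kg/kg → 0.00263 × 8000 / 9.8 = 2.15 mm
Layer 490–250 hPa: Δp = 240 hPa = 24000 Pa, q̄ = 0.00141 kg/kg → 0.00141 × 24000 / 9.8 = 3.45 mm
PW = 24.83 + 2.15 + 3.45 = 30.43 ≈ 30.4 mm.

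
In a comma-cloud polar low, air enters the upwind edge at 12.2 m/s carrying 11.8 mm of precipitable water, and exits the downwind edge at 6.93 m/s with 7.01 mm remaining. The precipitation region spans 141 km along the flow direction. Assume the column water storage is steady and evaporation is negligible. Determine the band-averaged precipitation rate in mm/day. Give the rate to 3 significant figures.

R ≈ 58.4 mm/day

Column moisture flux per unit crosswind length is F = V × PW.
Inflow: F_in = 12.2 × 11.8 = 143.96 mm·m/s
Outflow: F_out = 6.93 × 7.01 = 48.5793 mm·m/s
Steady-state rate R = (F_in − F_out)/L = (143.96 − 48.5793) / 141000 m = 6.765e-04 mm/s.
R = 6.765e-04 × 3600 × 24 = 58.4 mm/day.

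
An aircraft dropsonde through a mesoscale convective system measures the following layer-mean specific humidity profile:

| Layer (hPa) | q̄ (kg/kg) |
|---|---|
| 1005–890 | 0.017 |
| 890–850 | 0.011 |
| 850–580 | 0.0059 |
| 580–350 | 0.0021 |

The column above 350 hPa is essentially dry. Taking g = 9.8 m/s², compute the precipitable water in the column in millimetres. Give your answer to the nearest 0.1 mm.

PW ≈ 45.6 mm

Precipitable water is the column-integrated vapour mass per unit area: PW = (1/g) Σ q̄ Δp, with q in kg/kg and Δp in Pa (1 kg/m² of water = 1 mm).
Layer 1005–890 hPa: Δp = 115 hPa = 11500 Pa, q̄ = 0.017 kg/kg → 0.017 × 11500 / 9.8 = 19.95 mm
Layer 890–850 hPa: Δp = 40 hPa = 4000 Pa, q̄ = 0.011 kg/kg → 0.011 × 4000 / 9.8 = 4.49 mm
Layer 850–580 hPa: Δp = 270 hPa = 27000 Pa, q̄ = 0.0059 kg/kg → 0.0059 × 27000 / 9.8 = 16.26 mm
Layer 580–350 hPa: Δp = 230 hPa = 23000 Pa, q̄ = 0.0021 kg/kg → 0.0021 × 23000 / 9.8 = 4.93 mm
PW = 19.95 + 4.49 + 16.26 + 4.93 = 45.63 ≈ 45.6 mm.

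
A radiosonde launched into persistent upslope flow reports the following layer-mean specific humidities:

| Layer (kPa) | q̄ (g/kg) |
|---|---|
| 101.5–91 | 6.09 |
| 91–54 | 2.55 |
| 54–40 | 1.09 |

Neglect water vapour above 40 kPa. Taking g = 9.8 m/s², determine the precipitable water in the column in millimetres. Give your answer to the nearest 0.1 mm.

PW ≈ 17.7 mm

Precipitable water is the column-integrated vapour mass per unit area: PW = (1/g) Σ q̄ Δp, with q in kg/kg and Δp in Pa (1 kg/m² of water = 1 mm).
Layer 101.5–91 kPa: Δp = 105 hPa = 10500 Pa, q̄ = 0.00609 kg/kg → 0.00609 × 10500 / 9.8 = 6.52 mm
Layer 91–54 kPa: Δp = 370 hPa = 37000 Pa, q̄ = 0.00255 kg/kg → 0.00255 × 37000 / 9.8 = 9.63 mm
Layer 54–40 kPa: Δp = 140 hPa = 14000 Pa, q̄ = 0.00109 kg/kg → 0.00109 × 14000 / 9.8 = 1.56 mm
PW = 6.52 + 9.63 + 1.56 = 17.71 ≈ 17.7 mm.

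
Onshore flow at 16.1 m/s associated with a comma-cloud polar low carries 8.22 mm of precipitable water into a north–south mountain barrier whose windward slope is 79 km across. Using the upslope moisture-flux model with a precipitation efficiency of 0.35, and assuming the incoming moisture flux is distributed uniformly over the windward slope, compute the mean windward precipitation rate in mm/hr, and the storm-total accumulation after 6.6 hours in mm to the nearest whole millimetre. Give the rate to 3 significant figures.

Incoming column moisture flux per unit ridge length: F = V × PW = 16.1 × 8.22 = 132.342 mm·m/s.
Spread over the 79 km slope with efficiency ε = 0.35: R = ε·F/W = 0.35 × 132.342 / 79000 m = 5.863e-04 mm/s.
R = 5.863e-04 × 3600 = 2.11 mm/hr.
Over 6.6 h: total = 2.11 × 6.6 = 13.926 ≈ 14 mm.

R ≈ 2.11 mm/hr; total ≈ 14 mm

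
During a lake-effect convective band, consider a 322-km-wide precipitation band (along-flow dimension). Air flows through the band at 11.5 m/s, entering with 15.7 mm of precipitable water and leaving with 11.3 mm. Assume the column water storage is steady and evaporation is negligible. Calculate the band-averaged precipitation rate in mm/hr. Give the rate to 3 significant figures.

Column moisture flux per unit crosswind length is F = V × PW.
Inflow: F_in = 11.5 × 15.7 = 180.55 mm·m/s
Outflow: F_out = 11.5 × 11.3 = 129.95 mm·m/s
Steady-state rate R = (F_in − F_out)/L = (180.55 − 129.95) / 322000 m = 1.571e-04 mm/s.
R = 1.571e-04 × 3600 = 0.566 mm/hr.

R ≈ 0.566 mm/hr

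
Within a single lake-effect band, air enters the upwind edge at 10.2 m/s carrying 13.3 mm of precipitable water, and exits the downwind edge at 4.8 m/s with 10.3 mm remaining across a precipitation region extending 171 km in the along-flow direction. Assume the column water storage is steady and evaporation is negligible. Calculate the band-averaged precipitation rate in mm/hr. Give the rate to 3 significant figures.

R ≈ 1.82 mm/hr

Column moisture flux per unit crosswind length is F = V × PW.
Inflow: F_in = 10.2 × 13.3 = 135.66 mm·m/s
Outflow: F_out = 4.8 × 10.3 = 49.44 mm·m/s
Steady-state rate R = (F_in − F_out)/L = (135.66 − 49.44) / 171000 m = 5.042e-04 mm/s.
R = 5.042e-04 × 3600 = 1.82 mm/hr.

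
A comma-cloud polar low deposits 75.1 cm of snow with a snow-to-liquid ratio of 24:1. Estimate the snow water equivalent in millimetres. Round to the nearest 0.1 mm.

SWE ≈ 31.3 mm

SWE = snow depth / ratio = 75.1 cm / 24 = 3.129 cm = 31.3 mm.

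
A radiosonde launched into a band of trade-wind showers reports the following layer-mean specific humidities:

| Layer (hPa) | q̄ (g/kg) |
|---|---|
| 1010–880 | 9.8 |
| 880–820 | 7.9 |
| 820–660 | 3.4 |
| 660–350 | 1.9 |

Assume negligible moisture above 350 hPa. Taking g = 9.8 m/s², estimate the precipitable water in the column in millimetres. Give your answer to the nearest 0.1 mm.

PW ≈ 29.4 mm

Precipitable water is the column-integrated vapour mass per unit area: PW = (1/g) Σ q̄ Δp, with q in kg/kg and Δp in Pa (1 kg/m² of water = 1 mm).
Layer 1010–880 hPa: Δp = 130 hPa = 13000 Pa, q̄ = 0.0098 kg/kg → 0.0098 × 13000 / 9.8 = 13.00 mm
Layer 880–820 hPa: Δp = 60 hPa = 6000 Pa, q̄ = 0.0079 kg/kg → 0.0079 × 6000 / 9.8 = 4.84 mm
Layer 820–660 hPa: Δp = 160 hPa = 16000 Pa, q̄ = 0.0034 kg/kg → 0.0034 × 16000 / 9.8 = 5.55 mm
Layer 660–350 hPa: Δp = 310 hPa = 31000 Pa, q̄ = 0.0019 kg/kg → 0.0019 × 31000 / 9.8 = 6.01 mm
PW = 13.00 + 4.84 + 5.55 + 6.01 = 29.40 ≈ 29.4 mm.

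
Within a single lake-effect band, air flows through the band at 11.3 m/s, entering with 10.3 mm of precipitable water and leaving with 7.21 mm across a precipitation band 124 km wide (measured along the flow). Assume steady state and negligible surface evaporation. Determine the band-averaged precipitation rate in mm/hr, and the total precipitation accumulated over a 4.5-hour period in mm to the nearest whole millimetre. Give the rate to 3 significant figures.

Column moisture flux per unit crosswind length is F = V × PW.
Inflow: F_in = 11.3 × 10.3 = 116.39 mm·m/s
Outflow: F_out = 11.3 × 7.21 = 81.473 mm·m/s
Steady-state rate R = (F_in − F_out)/L = (116.39 − 81.473) / 124000 m = 2.816e-04 mm/s.
R = 2.816e-04 × 3600 = 1.01 mm/hr.
Over 4.5 h: total = 1.01 × 4.5 = 4.545 ≈ 5 mm.

R ≈ 1.01 mm/hr; total ≈ 5 mm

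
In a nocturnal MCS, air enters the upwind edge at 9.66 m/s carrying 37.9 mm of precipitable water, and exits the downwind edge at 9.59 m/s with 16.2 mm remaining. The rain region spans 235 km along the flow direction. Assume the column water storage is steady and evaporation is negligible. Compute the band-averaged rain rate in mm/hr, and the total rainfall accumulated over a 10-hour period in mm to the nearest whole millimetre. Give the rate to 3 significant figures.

Column moisture flux per unit crosswind length is F = V × PW.
Inflow: F_in = 9.66 × 37.9 = 366.114 mm·m/s
Outflow: F_out = 9.59 × 16.2 = 155.358 mm·m/s
Steady-state rate R = (F_in − F_out)/L = (366.114 − 155.358) / 235000 m = 8.968e-04 mm/s.
R = 8.968e-04 × 3600 = 3.23 mm/hr.
Over 10 h: total = 3.23 × 10 = 32.3 ≈ 32 mm.

R ≈ 3.23 mm/hr; total ≈ 32 mm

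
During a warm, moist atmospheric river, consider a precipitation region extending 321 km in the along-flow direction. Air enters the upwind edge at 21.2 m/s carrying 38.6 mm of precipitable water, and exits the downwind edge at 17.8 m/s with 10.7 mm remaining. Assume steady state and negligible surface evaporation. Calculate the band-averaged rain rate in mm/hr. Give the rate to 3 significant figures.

Column moisture flux per unit crosswind length is F = V × PW.
Inflow: F_in = 21.2 × 38.6 = 818.32 mm·m/s
Outflow: F_out = 17.8 × 10.7 = 190.46 mm·m/s
Steady-state rate R = (F_in − F_out)/L = (818.32 − 190.46) / 321000 m = 1.956e-03 mm/s.
R = 1.956e-03 × 3600 = 7.04 mm/hr.

R ≈ 7.04 mm/hr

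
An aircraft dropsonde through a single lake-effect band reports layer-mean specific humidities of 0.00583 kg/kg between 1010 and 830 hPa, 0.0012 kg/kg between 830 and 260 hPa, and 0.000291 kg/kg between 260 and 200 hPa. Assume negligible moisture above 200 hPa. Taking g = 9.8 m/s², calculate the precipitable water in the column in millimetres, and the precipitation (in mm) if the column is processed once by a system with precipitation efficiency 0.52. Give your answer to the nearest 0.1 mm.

Precipitable water is the column-integrated vapour mass per unit area: PW = (1/g) Σ q̄ Δp, with q in kg/kg and Δp in Pa (1 kg/m² of water = 1 mm).
Layer 1010–830 hPa: Δp = 180 hPa = 18000 Pa, q̄ = 0.00583 kg/kg → 0.00583 × 18000 / 9.8 = 10.71 mm
Layer 830–260 hPa: Δp = 570 hPa = 57000 Pa, q̄ = 0.0012 kg/kg → 0.0012 × 57000 / 9.8 = 6.98 mm
Layer 260–200 hPa: Δp = 60 hPa = 6000 Pa, q̄ = 0.000291 kg/kg → 0.000291 × 6000 / 9.8 = 0.18 mm
PW = 10.71 + 6.98 + 0.18 = 17.87 ≈ 17.9 mm.
Precipitation = ε × PW = 0.52 × 17.9 = 9.3 mm.

PW ≈ 17.9 mm; precipitation ≈ 9.3 mm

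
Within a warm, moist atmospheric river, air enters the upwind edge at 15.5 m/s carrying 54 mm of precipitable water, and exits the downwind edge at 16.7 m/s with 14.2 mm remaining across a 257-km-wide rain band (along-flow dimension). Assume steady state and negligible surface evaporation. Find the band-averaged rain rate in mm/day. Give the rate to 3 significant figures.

R ≈ 202 mm/day

Column moisture flux per unit crosswind length is F = V × PW.
Inflow: F_in = 15.5 × 54 = 837 mm·m/s
Outflow: F_out = 16.7 × 14.2 = 237.14 mm·m/s
Steady-state rate R = (F_in − F_out)/L = (837 − 237.14) / 257000 m = 2.334e-03 mm/s.
R = 2.334e-03 × 3600 × 24 = 202 mm/day.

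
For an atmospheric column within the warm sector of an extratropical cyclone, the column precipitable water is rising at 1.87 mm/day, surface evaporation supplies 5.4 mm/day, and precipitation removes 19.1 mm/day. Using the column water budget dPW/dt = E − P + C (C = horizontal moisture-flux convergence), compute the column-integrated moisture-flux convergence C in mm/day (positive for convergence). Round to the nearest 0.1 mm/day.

dPW/dt = +1.87 mm/day.
C = dPW/dt − E + P = (+1.87) − 5.4 + 19.1 = 15.6 mm/day.

C ≈ 15.6 mm/day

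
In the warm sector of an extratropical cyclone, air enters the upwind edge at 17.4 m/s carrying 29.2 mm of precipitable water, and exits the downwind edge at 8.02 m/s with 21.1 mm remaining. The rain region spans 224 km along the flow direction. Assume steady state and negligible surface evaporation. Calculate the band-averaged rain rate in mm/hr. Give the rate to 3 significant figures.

R ≈ 5.45 mm/hr

Column moisture flux per unit crosswind length is F = V × PW.
Inflow: F_in = 17.4 × 29.2 = 508.08 mm·m/s
Outflow: F_out = 8.02 × 21.1 = 169.222 mm·m/s
Steady-state rate R = (F_in − F_out)/L = (508.08 − 169.222) / 224000 m = 1.513e-03 mm/s.
R = 1.513e-03 × 3600 = 5.45 mm/hr.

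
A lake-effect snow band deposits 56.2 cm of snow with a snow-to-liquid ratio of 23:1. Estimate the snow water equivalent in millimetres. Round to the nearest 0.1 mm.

SWE ≈ 24.4 mm

SWE = snow depth / ratio = 56.2 cm / 23 = 2.443 cm = 24.4 mm.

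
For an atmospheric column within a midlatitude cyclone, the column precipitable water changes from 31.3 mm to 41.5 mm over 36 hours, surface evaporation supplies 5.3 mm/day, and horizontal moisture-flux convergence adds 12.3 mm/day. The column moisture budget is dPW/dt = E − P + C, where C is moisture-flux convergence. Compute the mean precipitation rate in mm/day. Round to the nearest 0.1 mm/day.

dPW/dt = (41.5 − 31.3) mm / (36/24 day) = +6.800 mm/day.
P = E + C − dPW/dt = 5.3 + (12.3) − (+6.800) = 10.8 mm/day.

P ≈ 10.8 mm/day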